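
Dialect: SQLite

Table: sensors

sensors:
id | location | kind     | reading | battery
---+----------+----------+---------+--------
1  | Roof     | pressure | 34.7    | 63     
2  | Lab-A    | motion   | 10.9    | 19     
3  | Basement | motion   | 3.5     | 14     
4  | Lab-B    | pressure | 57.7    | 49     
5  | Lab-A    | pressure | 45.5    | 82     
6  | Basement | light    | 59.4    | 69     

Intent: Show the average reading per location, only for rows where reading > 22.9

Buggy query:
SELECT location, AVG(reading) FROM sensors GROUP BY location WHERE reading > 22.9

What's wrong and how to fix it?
Bug: Row-level WHERE must come before GROUP BY in the clause order

Fix: Move the WHERE clause before GROUP BY

Corrected query:
SELECT location, AVG(reading) FROM sensors WHERE reading > 22.9 GROUP BY location

Result:
location | AVG(reading)
---------+-------------
Basement | 59.4        
Lab-A    | 45.5        
Lab-B    | 57.7        
Roof     | 34.7        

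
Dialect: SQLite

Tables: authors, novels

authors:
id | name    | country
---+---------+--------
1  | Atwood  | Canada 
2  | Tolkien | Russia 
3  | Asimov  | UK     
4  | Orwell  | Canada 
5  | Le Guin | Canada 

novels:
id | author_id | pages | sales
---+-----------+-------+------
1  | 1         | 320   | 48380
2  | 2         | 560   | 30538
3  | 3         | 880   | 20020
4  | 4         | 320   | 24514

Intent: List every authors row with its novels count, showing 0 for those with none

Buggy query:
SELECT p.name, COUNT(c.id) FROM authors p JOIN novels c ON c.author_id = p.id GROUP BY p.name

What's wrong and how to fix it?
Bug: An inner join excludes parents with zero children

Fix: Use LEFT JOIN so parents without children still appear (COUNT(c.id) gives 0)

Corrected query:
SELECT p.name, COUNT(c.id) FROM authors p LEFT JOIN novels c ON c.author_id = p.id GROUP BY p.name

Result:
name    | COUNT(c.id)
--------+------------
Asimov  | 1          
Atwood  | 1          
Le Guin | 0          
Orwell  | 1          
Tolkien | 1          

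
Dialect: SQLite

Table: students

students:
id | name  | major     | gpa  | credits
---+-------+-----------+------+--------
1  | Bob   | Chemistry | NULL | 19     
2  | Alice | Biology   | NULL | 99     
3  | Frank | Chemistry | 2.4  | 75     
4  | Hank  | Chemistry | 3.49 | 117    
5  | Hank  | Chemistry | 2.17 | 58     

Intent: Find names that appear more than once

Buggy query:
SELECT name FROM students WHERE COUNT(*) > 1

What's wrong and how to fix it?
Bug: WHERE can't reference COUNT(*); aggregates are computed after WHERE

Fix: Group first, then use HAVING for the count condition

Corrected query:
SELECT name FROM students GROUP BY name HAVING COUNT(*) > 1

Result:
name
----
Hank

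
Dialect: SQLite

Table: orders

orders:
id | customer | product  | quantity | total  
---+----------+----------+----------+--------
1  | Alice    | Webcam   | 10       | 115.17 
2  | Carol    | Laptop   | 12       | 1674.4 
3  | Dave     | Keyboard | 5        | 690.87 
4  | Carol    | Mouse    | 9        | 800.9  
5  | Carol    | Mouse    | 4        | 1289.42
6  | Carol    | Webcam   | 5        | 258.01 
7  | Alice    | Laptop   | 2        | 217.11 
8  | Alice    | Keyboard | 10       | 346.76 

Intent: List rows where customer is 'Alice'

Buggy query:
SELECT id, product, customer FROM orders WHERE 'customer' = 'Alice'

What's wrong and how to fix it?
Bug: 'customer' in single quotes is a string literal, not the column; the comparison is literal-vs-literal and never true

Fix: Remove the quotes around the column name (or use double quotes for an identifier)

Corrected query:
SELECT id, product, customer FROM orders WHERE customer = 'Alice'

Result:
id | product  | customer
---+----------+---------
1  | Webcam   | Alice   
7  | Laptop   | Alice   
8  | Keyboard | Alice   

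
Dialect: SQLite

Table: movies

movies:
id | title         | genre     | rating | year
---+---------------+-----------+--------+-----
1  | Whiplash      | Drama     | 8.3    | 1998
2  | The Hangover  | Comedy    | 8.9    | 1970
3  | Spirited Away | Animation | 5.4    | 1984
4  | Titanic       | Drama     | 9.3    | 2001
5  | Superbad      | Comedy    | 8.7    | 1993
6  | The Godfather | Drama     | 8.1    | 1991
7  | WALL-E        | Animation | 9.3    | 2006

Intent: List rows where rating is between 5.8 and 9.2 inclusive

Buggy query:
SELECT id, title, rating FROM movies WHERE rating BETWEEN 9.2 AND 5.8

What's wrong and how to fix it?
Bug: BETWEEN expects the lower bound first; with 9.2 AND 5.8 the range is empty

Fix: Swap the bounds so the smaller value comes first

Corrected query:
SELECT id, title, rating FROM movies WHERE rating BETWEEN 5.8 AND 9.2

Result:
id | title         | rating
---+---------------+-------
1  | Whiplash      | 8.3   
2  | The Hangover  | 8.9   
5  | Superbad      | 8.7   
6  | The Godfather | 8.1   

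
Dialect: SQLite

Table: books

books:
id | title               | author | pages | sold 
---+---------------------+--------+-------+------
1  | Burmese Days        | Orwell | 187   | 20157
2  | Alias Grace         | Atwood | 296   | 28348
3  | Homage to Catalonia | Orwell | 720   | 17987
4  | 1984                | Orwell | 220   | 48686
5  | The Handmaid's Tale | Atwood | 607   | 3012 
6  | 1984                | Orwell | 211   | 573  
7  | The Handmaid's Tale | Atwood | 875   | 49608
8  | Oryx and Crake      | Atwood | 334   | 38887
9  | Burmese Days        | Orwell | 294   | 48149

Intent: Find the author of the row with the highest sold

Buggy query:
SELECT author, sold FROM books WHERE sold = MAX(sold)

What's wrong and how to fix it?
Bug: MAX(sold) is an aggregate and cannot be used directly in WHERE

Fix: Use a subquery: WHERE sold = (SELECT MAX(sold) FROM books)

Corrected query:
SELECT author, sold FROM books WHERE sold = (SELECT MAX(sold) FROM books)

Result:
author | sold 
-------+------
Atwood | 49608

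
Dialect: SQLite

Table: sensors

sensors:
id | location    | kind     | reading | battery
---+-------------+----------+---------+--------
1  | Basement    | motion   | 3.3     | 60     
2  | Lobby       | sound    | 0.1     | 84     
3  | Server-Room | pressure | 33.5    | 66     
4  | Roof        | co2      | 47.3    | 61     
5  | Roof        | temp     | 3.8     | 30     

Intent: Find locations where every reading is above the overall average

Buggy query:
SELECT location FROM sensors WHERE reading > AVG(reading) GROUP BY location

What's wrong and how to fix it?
Bug: WHERE evaluates per row before aggregation, so AVG() is unavailable

Fix: Use a subquery for AVG and a HAVING MIN(...) filter so the condition holds for every row in the group

Corrected query:
SELECT location FROM sensors GROUP BY location HAVING MIN(reading) > (SELECT AVG(reading) FROM sensors)

Result:
location   
-----------
Server-Room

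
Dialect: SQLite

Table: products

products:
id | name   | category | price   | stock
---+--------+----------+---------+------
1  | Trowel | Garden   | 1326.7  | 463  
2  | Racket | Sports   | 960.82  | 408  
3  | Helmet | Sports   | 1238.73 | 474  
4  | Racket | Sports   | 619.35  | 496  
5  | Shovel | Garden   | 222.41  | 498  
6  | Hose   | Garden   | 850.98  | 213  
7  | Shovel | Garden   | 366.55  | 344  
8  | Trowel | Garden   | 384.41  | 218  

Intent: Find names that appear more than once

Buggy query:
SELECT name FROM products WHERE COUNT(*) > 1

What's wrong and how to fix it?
Bug: COUNT(*) is an aggregate and cannot be used in WHERE

Fix: Group first, then use HAVING for the count condition

Corrected query:
SELECT name FROM products GROUP BY name HAVING COUNT(*) > 1

Result:
name  
------
Racket
Shovel
Trowel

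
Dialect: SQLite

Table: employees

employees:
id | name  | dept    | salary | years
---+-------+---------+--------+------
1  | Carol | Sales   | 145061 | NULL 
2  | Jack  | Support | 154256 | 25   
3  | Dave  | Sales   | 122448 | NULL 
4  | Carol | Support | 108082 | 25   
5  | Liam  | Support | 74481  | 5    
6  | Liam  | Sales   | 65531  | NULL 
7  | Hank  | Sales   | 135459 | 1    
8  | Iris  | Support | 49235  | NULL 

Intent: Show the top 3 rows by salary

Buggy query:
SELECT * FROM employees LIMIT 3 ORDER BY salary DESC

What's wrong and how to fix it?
Bug: LIMIT must come after ORDER BY

Fix: Sort with ORDER BY, then apply LIMIT

Corrected query:
SELECT * FROM employees ORDER BY salary DESC LIMIT 3

Result:
id | name  | dept    | salary | years
---+-------+---------+--------+------
2  | Jack  | Support | 154256 | 25   
1  | Carol | Sales   | 145061 | NULL 
7  | Hank  | Sales   | 135459 | 1    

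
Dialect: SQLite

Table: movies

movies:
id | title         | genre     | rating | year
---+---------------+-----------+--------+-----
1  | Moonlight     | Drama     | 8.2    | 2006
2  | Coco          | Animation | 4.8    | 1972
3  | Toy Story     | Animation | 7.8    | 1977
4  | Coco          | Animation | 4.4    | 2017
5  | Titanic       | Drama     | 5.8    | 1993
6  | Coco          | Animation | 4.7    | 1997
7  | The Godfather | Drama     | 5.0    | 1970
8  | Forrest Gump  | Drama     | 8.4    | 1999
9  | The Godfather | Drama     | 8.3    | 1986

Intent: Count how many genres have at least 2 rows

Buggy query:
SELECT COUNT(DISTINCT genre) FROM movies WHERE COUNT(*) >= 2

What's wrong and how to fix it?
Bug: WHERE filters individual rows, not groups, so a group-level COUNT is invalid there

Fix: Use a subquery that GROUPs and filters with HAVING, then count its rows

Corrected query:
SELECT COUNT(*) FROM (SELECT genre FROM movies GROUP BY genre HAVING COUNT(*) >= 2)

Result:
COUNT(*)
--------
2       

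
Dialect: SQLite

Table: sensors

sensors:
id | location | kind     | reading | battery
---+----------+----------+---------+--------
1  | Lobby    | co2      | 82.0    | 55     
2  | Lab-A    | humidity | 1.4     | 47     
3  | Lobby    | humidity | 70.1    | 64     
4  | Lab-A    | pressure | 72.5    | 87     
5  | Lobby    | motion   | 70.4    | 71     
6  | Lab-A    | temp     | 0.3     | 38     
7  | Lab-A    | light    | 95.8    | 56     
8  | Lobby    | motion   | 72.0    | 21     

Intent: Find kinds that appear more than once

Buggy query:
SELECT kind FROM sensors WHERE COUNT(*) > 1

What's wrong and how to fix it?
Bug: WHERE can't reference COUNT(*); aggregates are computed after WHERE

Fix: GROUP BY kind, then filter groups with HAVING COUNT(*) > 1

Corrected query:
SELECT kind FROM sensors GROUP BY kind HAVING COUNT(*) > 1

Result:
kind    
--------
humidity
motion  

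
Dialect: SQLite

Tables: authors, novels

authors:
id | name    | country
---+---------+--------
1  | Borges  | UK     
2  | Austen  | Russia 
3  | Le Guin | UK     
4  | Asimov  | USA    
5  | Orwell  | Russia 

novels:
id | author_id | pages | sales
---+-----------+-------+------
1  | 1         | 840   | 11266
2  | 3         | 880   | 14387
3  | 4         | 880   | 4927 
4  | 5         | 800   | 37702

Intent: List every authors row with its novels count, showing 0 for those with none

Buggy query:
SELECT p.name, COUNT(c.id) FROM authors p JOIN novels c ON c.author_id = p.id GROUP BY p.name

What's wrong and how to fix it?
Bug: INNER JOIN drops authors rows that have no matching novels rows

Fix: Use LEFT JOIN so parents without children still appear (COUNT(c.id) gives 0)

Corrected query:
SELECT p.name, COUNT(c.id) FROM authors p LEFT JOIN novels c ON c.author_id = p.id GROUP BY p.name

Result:
name    | COUNT(c.id)
--------+------------
Asimov  | 1          
Austen  | 0          
Borges  | 1          
Le Guin | 1          
Orwell  | 1          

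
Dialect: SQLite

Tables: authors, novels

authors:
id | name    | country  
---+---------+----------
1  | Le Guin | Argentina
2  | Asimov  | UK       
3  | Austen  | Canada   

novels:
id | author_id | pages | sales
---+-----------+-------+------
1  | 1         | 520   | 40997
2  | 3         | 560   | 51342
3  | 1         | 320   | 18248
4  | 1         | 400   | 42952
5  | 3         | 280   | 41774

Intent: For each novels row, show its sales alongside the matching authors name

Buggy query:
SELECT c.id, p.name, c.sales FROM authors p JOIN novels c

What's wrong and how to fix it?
Bug: JOIN with no ON clause produces a cartesian product; every novels row pairs with every authors row

Fix: Specify the join condition linking the foreign key to the parent id

Corrected query:
SELECT c.id, p.name, c.sales FROM authors p JOIN novels c ON c.author_id = p.id

Result:
id | name    | sales
---+---------+------
1  | Le Guin | 40997
2  | Austen  | 51342
3  | Le Guin | 18248
4  | Le Guin | 42952
5  | Austen  | 41774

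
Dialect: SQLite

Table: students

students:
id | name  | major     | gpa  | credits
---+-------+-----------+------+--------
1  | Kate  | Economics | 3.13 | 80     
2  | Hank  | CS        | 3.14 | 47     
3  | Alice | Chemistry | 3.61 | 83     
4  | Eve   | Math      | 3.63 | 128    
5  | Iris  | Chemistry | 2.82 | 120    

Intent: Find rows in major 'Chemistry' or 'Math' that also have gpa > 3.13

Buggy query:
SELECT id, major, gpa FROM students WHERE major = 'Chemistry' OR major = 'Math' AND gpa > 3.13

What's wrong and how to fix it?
Bug: Without parentheses, AND is evaluated before OR, so the gpa filter only applies to the 'Math' branch

Fix: Group the OR with parentheses (or use IN), then AND the threshold

Corrected query:
SELECT id, major, gpa FROM students WHERE (major = 'Chemistry' OR major = 'Math') AND gpa > 3.13

Result:
id | major     | gpa 
---+-----------+-----
3  | Chemistry | 3.61
4  | Math      | 3.63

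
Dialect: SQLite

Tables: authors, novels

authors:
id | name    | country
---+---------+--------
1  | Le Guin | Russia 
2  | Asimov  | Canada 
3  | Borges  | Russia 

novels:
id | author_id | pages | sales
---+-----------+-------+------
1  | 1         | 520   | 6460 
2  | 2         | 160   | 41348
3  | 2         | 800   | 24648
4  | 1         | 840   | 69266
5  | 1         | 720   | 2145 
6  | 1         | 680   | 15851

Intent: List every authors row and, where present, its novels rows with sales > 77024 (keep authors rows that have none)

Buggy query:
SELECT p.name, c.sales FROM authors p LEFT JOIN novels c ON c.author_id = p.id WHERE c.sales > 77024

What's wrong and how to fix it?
Bug: A WHERE condition on the right-hand table after LEFT JOIN drops unmatched parents

Fix: Move the right-table condition into the ON clause so unmatched parents are kept

Corrected query:
SELECT p.name, c.sales FROM authors p LEFT JOIN novels c ON c.author_id = p.id AND c.sales > 77024

Result:
name    | sales
--------+------
Le Guin | NULL 
Asimov  | NULL 
Borges  | NULL 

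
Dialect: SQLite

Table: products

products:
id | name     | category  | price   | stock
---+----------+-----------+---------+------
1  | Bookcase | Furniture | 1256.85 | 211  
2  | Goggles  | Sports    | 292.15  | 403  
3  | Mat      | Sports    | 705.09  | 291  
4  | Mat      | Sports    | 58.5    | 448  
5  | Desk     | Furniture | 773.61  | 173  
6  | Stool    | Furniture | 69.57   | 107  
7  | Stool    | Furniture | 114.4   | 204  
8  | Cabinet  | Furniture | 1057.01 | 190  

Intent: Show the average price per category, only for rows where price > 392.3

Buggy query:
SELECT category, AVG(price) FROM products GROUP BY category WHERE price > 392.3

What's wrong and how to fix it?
Bug: Row-level WHERE must come before GROUP BY in the clause order

Fix: Move the WHERE clause before GROUP BY

Corrected query:
SELECT category, AVG(price) FROM products WHERE price > 392.3 GROUP BY category

Result:
category  | AVG(price) 
----------+------------
Furniture | 1029.156667
Sports    | 705.09     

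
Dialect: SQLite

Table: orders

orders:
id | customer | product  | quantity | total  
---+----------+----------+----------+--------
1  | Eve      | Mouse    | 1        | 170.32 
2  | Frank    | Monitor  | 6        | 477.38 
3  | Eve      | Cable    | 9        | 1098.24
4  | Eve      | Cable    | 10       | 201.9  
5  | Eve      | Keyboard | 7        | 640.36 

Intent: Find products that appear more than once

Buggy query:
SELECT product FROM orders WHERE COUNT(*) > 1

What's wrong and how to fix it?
Bug: COUNT(*) is an aggregate and cannot be used in WHERE

Fix: Group first, then use HAVING for the count condition

Corrected query:
SELECT product FROM orders GROUP BY product HAVING COUNT(*) > 1

Result:
product
-------
Cable  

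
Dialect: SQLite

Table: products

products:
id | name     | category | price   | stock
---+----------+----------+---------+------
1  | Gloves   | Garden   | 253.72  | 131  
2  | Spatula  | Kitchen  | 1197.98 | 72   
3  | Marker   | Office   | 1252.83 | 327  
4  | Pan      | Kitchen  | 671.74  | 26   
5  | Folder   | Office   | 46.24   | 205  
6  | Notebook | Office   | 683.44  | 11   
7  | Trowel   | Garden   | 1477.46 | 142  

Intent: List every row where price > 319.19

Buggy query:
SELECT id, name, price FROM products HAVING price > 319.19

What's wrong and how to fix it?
Bug: This is a non-aggregate query (no GROUP BY, no aggregates), so in SQLite the HAVING clause is invalid here; a row-level condition belongs in WHERE

Fix: Use WHERE for row-level filtering

Corrected query:
SELECT id, name, price FROM products WHERE price > 319.19

Result:
id | name     | price  
---+----------+--------
2  | Spatula  | 1197.98
3  | Marker   | 1252.83
4  | Pan      | 671.74 
6  | Notebook | 683.44 
7  | Trowel   | 1477.46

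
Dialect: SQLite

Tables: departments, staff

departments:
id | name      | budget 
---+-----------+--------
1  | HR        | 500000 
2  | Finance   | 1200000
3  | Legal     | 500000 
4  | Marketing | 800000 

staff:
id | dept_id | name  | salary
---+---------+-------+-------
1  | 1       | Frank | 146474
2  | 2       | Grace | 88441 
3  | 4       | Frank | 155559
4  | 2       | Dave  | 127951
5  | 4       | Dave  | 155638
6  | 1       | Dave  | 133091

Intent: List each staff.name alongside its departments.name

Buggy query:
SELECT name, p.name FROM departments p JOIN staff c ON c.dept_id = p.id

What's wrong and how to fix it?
Bug: Both tables have a 'name' column; the unqualified reference is ambiguous

Fix: Qualify the column with its table alias (c.name)

Corrected query:
SELECT c.name, p.name FROM departments p JOIN staff c ON c.dept_id = p.id

Result:
name  | name     
------+----------
Frank | HR       
Grace | Finance  
Frank | Marketing
Dave  | Finance  
Dave  | Marketing
Dave  | HR       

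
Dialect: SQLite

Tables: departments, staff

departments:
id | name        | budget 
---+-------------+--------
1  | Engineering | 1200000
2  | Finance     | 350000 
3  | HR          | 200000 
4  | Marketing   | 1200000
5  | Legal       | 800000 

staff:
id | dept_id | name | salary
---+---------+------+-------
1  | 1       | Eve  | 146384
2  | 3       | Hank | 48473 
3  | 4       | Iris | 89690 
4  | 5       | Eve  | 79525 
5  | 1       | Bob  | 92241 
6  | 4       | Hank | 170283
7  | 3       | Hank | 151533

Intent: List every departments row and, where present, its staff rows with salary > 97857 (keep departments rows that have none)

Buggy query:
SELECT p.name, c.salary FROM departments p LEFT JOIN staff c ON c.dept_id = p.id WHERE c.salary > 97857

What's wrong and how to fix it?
Bug: A WHERE condition on the right-hand table after LEFT JOIN drops unmatched parents

Fix: Put 'c.salary > 97857' in the JOIN's ON clause instead of WHERE

Corrected query:
SELECT p.name, c.salary FROM departments p LEFT JOIN staff c ON c.dept_id = p.id AND c.salary > 97857

Result:
name        | salary
------------+-------
Engineering | 146384
Finance     | NULL  
HR          | 151533
Marketing   | 170283
Legal       | NULL  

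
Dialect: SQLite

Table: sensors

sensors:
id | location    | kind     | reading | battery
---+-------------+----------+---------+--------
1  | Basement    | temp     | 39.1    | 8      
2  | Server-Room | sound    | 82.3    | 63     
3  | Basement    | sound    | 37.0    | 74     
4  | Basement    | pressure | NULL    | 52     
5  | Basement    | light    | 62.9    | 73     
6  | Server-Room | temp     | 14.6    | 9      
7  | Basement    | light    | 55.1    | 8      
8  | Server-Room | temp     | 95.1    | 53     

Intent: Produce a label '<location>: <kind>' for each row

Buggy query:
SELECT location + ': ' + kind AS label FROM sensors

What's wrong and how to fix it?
Bug: SQLite uses || for string concatenation; + coerces text to numbers (yielding 0)

Fix: Use the || operator for string concatenation

Corrected query:
SELECT location || ': ' || kind AS label FROM sensors

Result:
label             
------------------
Basement: temp    
Server-Room: sound
Basement: sound   
Basement: pressure
Basement: light   
Server-Room: temp 
Basement: light   
Server-Room: temp 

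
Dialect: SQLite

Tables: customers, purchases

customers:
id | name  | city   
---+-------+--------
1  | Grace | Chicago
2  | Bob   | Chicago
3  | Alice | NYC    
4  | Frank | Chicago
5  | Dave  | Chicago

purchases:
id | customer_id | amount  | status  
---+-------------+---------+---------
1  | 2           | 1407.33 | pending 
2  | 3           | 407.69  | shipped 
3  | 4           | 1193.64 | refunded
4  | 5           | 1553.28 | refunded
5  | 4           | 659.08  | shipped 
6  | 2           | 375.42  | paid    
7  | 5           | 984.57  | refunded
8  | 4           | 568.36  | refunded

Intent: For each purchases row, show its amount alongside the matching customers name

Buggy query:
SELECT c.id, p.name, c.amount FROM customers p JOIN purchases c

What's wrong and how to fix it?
Bug: JOIN with no ON clause produces a cartesian product; every purchases row pairs with every customers row

Fix: Specify the join condition linking the foreign key to the parent id

Corrected query:
SELECT c.id, p.name, c.amount FROM customers p JOIN purchases c ON c.customer_id = p.id

Result:
id | name  | amount 
---+-------+--------
1  | Bob   | 1407.33
2  | Alice | 407.69 
3  | Frank | 1193.64
4  | Dave  | 1553.28
5  | Frank | 659.08 
6  | Bob   | 375.42 
7  | Dave  | 984.57 
8  | Frank | 568.36 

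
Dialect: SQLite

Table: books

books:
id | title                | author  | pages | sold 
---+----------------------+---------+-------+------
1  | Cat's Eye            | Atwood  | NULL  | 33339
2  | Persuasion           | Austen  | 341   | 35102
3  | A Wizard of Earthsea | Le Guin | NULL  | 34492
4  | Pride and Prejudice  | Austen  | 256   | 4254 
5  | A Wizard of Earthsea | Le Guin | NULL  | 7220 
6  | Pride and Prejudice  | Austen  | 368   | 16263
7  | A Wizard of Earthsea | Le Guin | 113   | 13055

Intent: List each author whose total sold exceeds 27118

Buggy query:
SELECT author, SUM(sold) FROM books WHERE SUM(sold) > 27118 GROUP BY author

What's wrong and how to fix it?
Bug: WHERE runs before GROUP BY, so aggregates aren't available there

Fix: Move the aggregate condition to a HAVING clause

Corrected query:
SELECT author, SUM(sold) FROM books GROUP BY author HAVING SUM(sold) > 27118

Result:
author  | SUM(sold)
--------+----------
Atwood  | 33339    
Austen  | 55619    
Le Guin | 54767    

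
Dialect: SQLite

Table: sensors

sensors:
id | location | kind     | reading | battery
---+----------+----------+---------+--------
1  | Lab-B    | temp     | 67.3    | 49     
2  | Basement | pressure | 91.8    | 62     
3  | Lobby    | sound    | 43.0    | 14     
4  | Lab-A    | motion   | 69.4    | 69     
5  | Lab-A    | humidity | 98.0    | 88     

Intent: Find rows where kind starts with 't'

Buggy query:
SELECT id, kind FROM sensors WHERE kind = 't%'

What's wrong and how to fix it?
Bug: Wildcards only work with LIKE; '=' treats '%' as a literal character

Fix: Replace '=' with LIKE so 't%' is treated as a pattern

Corrected query:
SELECT id, kind FROM sensors WHERE kind LIKE 't%'

Result:
id | kind
---+-----
1  | temp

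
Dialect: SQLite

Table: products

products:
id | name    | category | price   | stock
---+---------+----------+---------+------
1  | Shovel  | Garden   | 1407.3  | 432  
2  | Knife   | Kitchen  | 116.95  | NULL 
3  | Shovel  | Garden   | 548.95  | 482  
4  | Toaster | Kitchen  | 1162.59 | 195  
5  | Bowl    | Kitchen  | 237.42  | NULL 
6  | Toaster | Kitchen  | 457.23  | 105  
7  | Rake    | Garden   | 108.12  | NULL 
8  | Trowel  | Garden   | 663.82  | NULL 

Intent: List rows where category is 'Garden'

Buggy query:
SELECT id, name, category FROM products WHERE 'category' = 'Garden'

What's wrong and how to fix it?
Bug: 'category' in single quotes is a string literal, not the column; the comparison is literal-vs-literal and never true

Fix: Remove the quotes around the column name (or use double quotes for an identifier)

Corrected query:
SELECT id, name, category FROM products WHERE category = 'Garden'

Result:
id | name   | category
---+--------+---------
1  | Shovel | Garden  
3  | Shovel | Garden  
7  | Rake   | Garden  
8  | Trowel | Garden  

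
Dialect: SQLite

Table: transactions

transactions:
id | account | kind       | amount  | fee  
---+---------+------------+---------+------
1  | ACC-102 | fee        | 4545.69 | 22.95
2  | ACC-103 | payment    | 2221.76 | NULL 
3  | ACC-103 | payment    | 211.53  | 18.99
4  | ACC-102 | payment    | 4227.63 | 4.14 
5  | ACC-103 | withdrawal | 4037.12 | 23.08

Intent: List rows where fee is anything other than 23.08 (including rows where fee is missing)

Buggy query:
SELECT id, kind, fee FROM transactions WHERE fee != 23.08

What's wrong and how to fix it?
Bug: Inequality against NULL is unknown, not true; rows with NULL are dropped

Fix: Handle NULL separately with IS NULL alongside the inequality

Corrected query:
SELECT id, kind, fee FROM transactions WHERE fee != 23.08 OR fee IS NULL

Result:
id | kind    | fee  
---+---------+------
1  | fee     | 22.95
2  | payment | NULL 
3  | payment | 18.99
4  | payment | 4.14 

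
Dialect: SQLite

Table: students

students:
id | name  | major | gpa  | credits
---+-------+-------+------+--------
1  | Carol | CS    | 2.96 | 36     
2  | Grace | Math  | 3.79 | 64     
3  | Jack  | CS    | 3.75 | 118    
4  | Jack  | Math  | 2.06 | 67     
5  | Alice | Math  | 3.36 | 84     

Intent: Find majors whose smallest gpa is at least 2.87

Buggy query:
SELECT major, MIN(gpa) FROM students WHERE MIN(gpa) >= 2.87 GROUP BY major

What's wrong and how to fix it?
Bug: MIN() in WHERE is a misuse of aggregate

Fix: Replace WHERE with HAVING after the GROUP BY

Corrected query:
SELECT major, MIN(gpa) FROM students GROUP BY major HAVING MIN(gpa) >= 2.87

Result:
major | MIN(gpa)
------+---------
CS    | 2.96    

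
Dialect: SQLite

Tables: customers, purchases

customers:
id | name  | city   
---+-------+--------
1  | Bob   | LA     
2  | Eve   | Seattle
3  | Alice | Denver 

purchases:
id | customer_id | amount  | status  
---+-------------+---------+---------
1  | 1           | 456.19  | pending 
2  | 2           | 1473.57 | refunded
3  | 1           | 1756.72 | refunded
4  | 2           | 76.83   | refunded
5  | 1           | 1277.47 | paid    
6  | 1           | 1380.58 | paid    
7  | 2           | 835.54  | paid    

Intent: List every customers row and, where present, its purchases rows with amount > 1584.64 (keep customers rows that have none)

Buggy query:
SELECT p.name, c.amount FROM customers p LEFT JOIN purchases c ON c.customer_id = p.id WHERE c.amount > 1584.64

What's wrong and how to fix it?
Bug: A WHERE condition on the right-hand table after LEFT JOIN drops unmatched parents

Fix: Move the right-table condition into the ON clause so unmatched parents are kept

Corrected query:
SELECT p.name, c.amount FROM customers p LEFT JOIN purchases c ON c.customer_id = p.id AND c.amount > 1584.64

Result:
name  | amount 
------+--------
Bob   | 1756.72
Eve   | NULL   
Alice | NULL   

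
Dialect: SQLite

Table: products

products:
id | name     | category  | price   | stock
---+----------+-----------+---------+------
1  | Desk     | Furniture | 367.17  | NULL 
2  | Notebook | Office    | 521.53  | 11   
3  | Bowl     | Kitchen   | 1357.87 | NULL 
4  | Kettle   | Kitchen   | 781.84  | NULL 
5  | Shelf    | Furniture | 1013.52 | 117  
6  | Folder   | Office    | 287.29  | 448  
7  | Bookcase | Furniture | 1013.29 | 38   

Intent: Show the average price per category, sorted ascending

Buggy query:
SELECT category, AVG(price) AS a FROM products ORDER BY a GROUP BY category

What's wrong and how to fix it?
Bug: GROUP BY must precede ORDER BY

Fix: Reorder: SELECT … FROM … GROUP BY … ORDER BY …

Corrected query:
SELECT category, AVG(price) AS a FROM products GROUP BY category ORDER BY a

Result:
category  | a         
----------+-----------
Office    | 404.41    
Furniture | 797.993333
Kitchen   | 1069.855  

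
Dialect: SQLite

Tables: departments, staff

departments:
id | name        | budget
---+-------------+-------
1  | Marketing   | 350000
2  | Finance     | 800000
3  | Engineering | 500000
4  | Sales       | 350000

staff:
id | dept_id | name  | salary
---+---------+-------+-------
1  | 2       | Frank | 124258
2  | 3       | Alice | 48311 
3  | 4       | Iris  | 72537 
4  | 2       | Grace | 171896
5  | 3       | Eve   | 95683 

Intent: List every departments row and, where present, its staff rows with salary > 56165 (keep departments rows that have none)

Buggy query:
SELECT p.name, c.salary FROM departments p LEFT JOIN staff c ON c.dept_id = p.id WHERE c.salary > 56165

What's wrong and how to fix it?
Bug: Filtering c.salary in WHERE discards the NULL rows produced by LEFT JOIN, turning it into an inner join

Fix: Put 'c.salary > 56165' in the JOIN's ON clause instead of WHERE

Corrected query:
SELECT p.name, c.salary FROM departments p LEFT JOIN staff c ON c.dept_id = p.id AND c.salary > 56165

Result:
name        | salary
------------+-------
Marketing   | NULL  
Finance     | 124258
Finance     | 171896
Engineering | 95683 
Sales       | 72537 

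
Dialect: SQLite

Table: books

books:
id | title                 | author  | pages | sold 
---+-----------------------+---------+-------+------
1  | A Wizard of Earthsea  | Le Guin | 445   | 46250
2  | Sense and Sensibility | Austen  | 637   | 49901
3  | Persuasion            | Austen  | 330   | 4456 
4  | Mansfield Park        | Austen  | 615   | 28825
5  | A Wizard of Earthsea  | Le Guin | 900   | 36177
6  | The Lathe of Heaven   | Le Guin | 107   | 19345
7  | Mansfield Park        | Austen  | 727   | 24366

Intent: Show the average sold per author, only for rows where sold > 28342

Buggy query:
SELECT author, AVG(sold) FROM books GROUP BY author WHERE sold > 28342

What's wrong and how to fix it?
Bug: WHERE cannot follow GROUP BY

Fix: Move the WHERE clause before GROUP BY

Corrected query:
SELECT author, AVG(sold) FROM books WHERE sold > 28342 GROUP BY author

Result:
author  | AVG(sold)
--------+----------
Austen  | 39363    
Le Guin | 41213.5  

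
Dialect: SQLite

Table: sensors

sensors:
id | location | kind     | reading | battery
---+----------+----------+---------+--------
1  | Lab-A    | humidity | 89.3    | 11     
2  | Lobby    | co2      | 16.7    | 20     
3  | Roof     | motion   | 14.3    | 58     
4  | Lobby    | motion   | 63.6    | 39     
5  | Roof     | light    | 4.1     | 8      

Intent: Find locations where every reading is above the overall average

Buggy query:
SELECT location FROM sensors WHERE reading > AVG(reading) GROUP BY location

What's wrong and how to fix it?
Bug: WHERE evaluates per row before aggregation, so AVG() is unavailable

Fix: Compute the overall average in a scalar subquery and compare each group's MIN against it in HAVING

Corrected query:
SELECT location FROM sensors GROUP BY location HAVING MIN(reading) > (SELECT AVG(reading) FROM sensors)

Result:
location
--------
Lab-A   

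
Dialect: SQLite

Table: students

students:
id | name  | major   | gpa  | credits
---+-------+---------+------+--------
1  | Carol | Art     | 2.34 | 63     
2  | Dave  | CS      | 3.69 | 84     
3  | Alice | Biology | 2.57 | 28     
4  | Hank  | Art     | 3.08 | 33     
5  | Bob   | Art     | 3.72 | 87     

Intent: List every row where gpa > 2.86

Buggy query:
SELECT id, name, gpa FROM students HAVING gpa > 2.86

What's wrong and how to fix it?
Bug: This is a non-aggregate query (no GROUP BY, no aggregates), so in SQLite the HAVING clause is invalid here; a row-level condition belongs in WHERE

Fix: Replace HAVING with WHERE since the condition applies to individual rows

Corrected query:
SELECT id, name, gpa FROM students WHERE gpa > 2.86

Result:
id | name | gpa 
---+------+-----
2  | Dave | 3.69
4  | Hank | 3.08
5  | Bob  | 3.72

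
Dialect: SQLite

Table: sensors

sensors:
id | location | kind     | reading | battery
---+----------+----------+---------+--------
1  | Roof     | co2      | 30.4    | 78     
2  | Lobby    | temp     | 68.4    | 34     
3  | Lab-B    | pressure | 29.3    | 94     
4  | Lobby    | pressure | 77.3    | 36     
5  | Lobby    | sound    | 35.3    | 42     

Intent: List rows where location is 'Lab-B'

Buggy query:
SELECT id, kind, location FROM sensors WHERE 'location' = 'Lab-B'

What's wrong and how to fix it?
Bug: Single quotes denote string literals in SQL; the column name is being compared as a constant string

Fix: Reference the column as location without single quotes

Corrected query:
SELECT id, kind, location FROM sensors WHERE location = 'Lab-B'

Result:
id | kind     | location
---+----------+---------
3  | pressure | Lab-B   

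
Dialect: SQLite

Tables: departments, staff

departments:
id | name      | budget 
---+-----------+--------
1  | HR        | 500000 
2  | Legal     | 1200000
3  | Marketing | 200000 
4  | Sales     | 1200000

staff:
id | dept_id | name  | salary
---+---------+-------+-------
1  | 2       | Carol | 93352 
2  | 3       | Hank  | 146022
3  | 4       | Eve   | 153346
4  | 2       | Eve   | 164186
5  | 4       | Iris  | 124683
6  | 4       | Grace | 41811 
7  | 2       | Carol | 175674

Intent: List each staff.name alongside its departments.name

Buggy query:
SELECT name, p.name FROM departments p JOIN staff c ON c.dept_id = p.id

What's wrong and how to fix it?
Bug: 'name' exists in both joined tables, so the database can't tell which one is meant

Fix: Prefix ambiguous columns with the table alias

Corrected query:
SELECT c.name, p.name FROM departments p JOIN staff c ON c.dept_id = p.id

Result:
name  | name     
------+----------
Carol | Legal    
Hank  | Marketing
Eve   | Sales    
Eve   | Legal    
Iris  | Sales    
Grace | Sales    
Carol | Legal    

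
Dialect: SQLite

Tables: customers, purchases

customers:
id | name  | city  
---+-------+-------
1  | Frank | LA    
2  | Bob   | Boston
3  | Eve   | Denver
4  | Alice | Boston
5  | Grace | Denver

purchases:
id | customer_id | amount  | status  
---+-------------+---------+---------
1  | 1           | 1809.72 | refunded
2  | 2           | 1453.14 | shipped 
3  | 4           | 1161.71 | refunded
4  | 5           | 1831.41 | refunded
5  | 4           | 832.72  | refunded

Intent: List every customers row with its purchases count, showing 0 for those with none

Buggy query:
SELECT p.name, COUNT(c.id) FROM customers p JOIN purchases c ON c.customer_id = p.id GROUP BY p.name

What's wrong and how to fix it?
Bug: INNER JOIN drops customers rows that have no matching purchases rows

Fix: Switch to LEFT JOIN to retain unmatched parent rows

Corrected query:
SELECT p.name, COUNT(c.id) FROM customers p LEFT JOIN purchases c ON c.customer_id = p.id GROUP BY p.name

Result:
name  | COUNT(c.id)
------+------------
Alice | 2          
Bob   | 1          
Eve   | 0          
Frank | 1          
Grace | 1          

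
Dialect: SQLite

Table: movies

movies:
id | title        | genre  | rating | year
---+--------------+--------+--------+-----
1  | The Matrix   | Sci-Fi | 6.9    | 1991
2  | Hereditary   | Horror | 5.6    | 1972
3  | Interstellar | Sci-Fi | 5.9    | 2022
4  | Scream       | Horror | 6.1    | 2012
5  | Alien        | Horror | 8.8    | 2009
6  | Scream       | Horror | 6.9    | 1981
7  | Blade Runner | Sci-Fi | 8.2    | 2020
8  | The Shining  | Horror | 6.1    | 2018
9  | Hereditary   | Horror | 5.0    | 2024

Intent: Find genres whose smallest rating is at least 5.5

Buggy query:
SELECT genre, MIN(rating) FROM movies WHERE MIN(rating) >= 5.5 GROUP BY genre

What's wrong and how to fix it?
Bug: MIN() in WHERE is a misuse of aggregate

Fix: Use HAVING for the per-group MIN condition

Corrected query:
SELECT genre, MIN(rating) FROM movies GROUP BY genre HAVING MIN(rating) >= 5.5

Result:
genre  | MIN(rating)
-------+------------
Sci-Fi | 5.9        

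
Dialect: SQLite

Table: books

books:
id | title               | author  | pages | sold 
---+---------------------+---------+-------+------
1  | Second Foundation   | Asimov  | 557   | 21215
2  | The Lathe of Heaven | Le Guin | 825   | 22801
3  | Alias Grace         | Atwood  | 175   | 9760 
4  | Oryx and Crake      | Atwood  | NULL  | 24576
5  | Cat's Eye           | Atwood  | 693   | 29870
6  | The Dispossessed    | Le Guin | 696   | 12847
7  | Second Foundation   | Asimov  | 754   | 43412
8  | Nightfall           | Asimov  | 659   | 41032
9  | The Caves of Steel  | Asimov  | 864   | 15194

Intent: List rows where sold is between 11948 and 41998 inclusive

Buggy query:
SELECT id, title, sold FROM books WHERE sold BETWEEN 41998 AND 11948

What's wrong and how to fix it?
Bug: The bounds are reversed; BETWEEN a AND b requires a <= b to match anything

Fix: Write BETWEEN 11948 AND 41998

Corrected query:
SELECT id, title, sold FROM books WHERE sold BETWEEN 11948 AND 41998

Result:
id | title               | sold 
---+---------------------+------
1  | Second Foundation   | 21215
2  | The Lathe of Heaven | 22801
4  | Oryx and Crake      | 24576
5  | Cat's Eye           | 29870
6  | The Dispossessed    | 12847
8  | Nightfall           | 41032
9  | The Caves of Steel  | 15194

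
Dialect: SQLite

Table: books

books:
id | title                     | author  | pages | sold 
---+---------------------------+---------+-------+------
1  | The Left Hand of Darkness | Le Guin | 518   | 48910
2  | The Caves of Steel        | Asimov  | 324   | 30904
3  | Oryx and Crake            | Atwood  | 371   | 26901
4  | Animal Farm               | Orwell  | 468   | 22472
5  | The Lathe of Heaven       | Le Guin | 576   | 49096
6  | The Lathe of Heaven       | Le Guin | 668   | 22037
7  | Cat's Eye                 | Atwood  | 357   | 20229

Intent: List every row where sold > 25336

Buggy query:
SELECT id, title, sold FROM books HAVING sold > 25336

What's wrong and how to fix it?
Bug: This is a non-aggregate query (no GROUP BY, no aggregates), so in SQLite the HAVING clause is invalid here; a row-level condition belongs in WHERE

Fix: Replace HAVING with WHERE since the condition applies to individual rows

Corrected query:
SELECT id, title, sold FROM books WHERE sold > 25336

Result:
id | title                     | sold 
---+---------------------------+------
1  | The Left Hand of Darkness | 48910
2  | The Caves of Steel        | 30904
3  | Oryx and Crake            | 26901
5  | The Lathe of Heaven       | 49096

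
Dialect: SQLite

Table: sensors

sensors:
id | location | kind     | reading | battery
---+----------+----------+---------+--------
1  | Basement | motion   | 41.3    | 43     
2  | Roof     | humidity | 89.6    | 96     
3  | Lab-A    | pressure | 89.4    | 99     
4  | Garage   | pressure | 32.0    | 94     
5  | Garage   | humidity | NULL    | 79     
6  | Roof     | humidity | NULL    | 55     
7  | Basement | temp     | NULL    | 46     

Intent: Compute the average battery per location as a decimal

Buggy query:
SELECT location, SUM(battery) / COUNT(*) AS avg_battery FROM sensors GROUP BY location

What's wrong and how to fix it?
Bug: SUM(battery) and COUNT(*) are both integers; the division truncates the fractional part

Fix: Cast one side to REAL so the division keeps the fractional part

Corrected query:
SELECT location, SUM(battery) * 1.0 / COUNT(*) AS avg_battery FROM sensors GROUP BY location

Result:
location | avg_battery
---------+------------
Basement | 44.5       
Garage   | 86.5       
Lab-A    | 99         
Roof     | 75.5       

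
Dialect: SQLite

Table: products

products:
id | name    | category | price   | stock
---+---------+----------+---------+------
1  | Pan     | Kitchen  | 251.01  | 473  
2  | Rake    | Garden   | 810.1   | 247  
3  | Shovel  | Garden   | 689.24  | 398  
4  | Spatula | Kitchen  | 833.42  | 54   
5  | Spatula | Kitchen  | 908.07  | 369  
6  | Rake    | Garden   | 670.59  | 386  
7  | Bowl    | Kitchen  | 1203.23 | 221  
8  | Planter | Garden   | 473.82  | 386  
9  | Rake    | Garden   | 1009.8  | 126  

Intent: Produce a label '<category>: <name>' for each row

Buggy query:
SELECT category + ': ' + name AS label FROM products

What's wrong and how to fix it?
Bug: SQLite uses || for string concatenation; + coerces text to numbers (yielding 0)

Fix: Use the || operator for string concatenation

Corrected query:
SELECT category || ': ' || name AS label FROM products

Result:
label           
----------------
Kitchen: Pan    
Garden: Rake    
Garden: Shovel  
Kitchen: Spatula
Kitchen: Spatula
Garden: Rake    
Kitchen: Bowl   
Garden: Planter 
Garden: Rake    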